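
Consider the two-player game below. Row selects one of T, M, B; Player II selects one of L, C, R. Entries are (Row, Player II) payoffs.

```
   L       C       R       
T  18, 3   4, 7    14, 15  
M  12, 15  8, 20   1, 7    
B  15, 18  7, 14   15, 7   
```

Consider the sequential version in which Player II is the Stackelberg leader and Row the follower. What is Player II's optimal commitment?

Work backward from Row's decision.
- L: Row compares 18, 12, 15 and picks T; Player II would get 3.
- C: Row compares 4, 8, 7 and picks M; Player II would get 20.
- R: Row compares 14, 1, 15 and picks B; Player II would get 7.
Player II's induced payoffs are 3, 20, 7, so Player II commits to C. Subgame-perfect outcome: (M, C) with payoffs (8, 20).

C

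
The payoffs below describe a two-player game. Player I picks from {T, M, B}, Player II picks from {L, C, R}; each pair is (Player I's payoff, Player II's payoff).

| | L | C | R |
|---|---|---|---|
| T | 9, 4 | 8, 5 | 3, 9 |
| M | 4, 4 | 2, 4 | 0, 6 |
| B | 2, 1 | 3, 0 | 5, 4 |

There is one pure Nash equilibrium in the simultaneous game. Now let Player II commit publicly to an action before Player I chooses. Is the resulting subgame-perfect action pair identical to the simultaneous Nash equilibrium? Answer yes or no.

no

Player I best-responds to each possible Player II move:
- L: Player I compares 9, 4, 2 and picks T; Player II would get 4.
- C: Player I compares 8, 2, 3 and picks T; Player II would get 5.
- R: Player I compares 3, 0, 5 and picks B; Player II would get 4.
Among 4, 5, 4, the best is 5 at C. Subgame-perfect outcome: (T, C) with payoffs (8, 5).
Now find the simultaneous Nash equilibrium.
Player I's best replies: L→T; C→T; R→B.
Player II's best replies: T→R; M→R; B→R.
Only (B, R) has each player best-responding; Nash payoffs (5, 4).
Sequential outcome (T, C) differs from the Nash profile (B, R).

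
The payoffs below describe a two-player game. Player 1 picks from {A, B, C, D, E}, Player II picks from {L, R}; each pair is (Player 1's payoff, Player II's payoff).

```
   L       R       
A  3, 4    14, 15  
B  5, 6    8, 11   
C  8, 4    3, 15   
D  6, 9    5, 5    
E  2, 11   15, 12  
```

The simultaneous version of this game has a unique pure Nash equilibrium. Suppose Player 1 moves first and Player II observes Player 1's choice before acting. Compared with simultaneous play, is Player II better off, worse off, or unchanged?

Backward induction with Player 1 moving first.
- A: BR = R, leader payoff 14.
- B: BR = R, leader payoff 8.
- C: BR = R, leader payoff 3.
- D: BR = L, leader payoff 6.
- E: BR = R, leader payoff 15.
Among 14, 8, 3, 6, 15, the best is 15 at E. Subgame-perfect outcome: (E, R) with payoffs (15, 12).
For the simultaneous game, intersect best replies.
Player 1's best replies: L→C; R→E.
Player II's best replies: A→R; B→R; C→R; D→L; E→R.
Only (E, R) has each player best-responding; Nash payoffs (15, 12).
Player II earns 12 sequentially versus 12 at the Nash outcome: unchanged.

unchanged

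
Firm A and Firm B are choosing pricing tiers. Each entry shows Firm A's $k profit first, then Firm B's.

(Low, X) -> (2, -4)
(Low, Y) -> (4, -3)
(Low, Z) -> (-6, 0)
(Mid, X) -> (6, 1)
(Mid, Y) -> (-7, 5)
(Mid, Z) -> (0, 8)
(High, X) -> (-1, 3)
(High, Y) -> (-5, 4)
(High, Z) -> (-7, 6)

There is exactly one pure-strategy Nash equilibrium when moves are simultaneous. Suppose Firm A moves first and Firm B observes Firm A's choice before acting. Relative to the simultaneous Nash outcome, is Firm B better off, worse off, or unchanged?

Solve by backward induction (Firm A leads).
- Low: BR = Z, leader payoff -6.
- Mid: BR = Z, leader payoff 0.
- High: BR = Z, leader payoff -7.
Maximizing over -6, 0, -7, Firm A chooses Mid. Subgame-perfect outcome: (Mid, Z) with payoffs (0, 8).
Now find the simultaneous Nash equilibrium.
Firm A's best replies: X→Mid; Y→Low; Z→Mid.
Firm B's best replies: Low→Z; Mid→Z; High→Z.
The unique mutual best reply is (Mid, Z), giving (0, 8).
Firm B earns 8 sequentially versus 8 at the Nash outcome: unchanged.

unchanged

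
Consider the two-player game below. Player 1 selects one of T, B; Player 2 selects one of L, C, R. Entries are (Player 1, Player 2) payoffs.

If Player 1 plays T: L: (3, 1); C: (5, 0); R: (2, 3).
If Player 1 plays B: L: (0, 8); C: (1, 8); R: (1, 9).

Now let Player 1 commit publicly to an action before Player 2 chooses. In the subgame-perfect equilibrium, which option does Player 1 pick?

T

Solve by backward induction (Player 1 leads).
- T → Player 2 plays R (best of 1, 0, 3); Player 1 gets 2.
- B → Player 2 plays R (best of 8, 8, 9); Player 1 gets 1.
Maximizing over 2, 1, Player 1 chooses T. Subgame-perfect outcome: (T, R) with payoffs (2, 3).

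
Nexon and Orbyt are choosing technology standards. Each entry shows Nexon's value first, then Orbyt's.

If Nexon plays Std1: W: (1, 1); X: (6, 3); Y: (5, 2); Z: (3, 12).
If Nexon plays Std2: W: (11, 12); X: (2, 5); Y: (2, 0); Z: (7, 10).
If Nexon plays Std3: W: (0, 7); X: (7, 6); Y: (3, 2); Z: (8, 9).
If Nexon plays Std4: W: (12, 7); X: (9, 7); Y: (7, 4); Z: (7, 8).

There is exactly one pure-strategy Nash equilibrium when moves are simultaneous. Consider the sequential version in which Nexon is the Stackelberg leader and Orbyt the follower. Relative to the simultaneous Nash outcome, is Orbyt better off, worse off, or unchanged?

Backward induction with Nexon moving first.
- Std1: Orbyt compares 1, 3, 2, 12 and picks Z; Nexon would get 3.
- Std2: Orbyt compares 12, 5, 0, 10 and picks W; Nexon would get 11.
- Std3: Orbyt compares 7, 6, 2, 9 and picks Z; Nexon would get 8.
- Std4: Orbyt compares 7, 7, 4, 8 and picks Z; Nexon would get 7.
Maximizing over 3, 11, 8, 7, Nexon chooses Std2. Subgame-perfect outcome: (Std2, W) with payoffs (11, 12).
For the simultaneous game, intersect best replies.
Nexon's best replies: W→Std4; X→Std4; Y→Std4; Z→Std3.
Orbyt's best replies: Std1→Z; Std2→W; Std3→Z; Std4→Z.
Only (Std3, Z) has each player best-responding; Nash payoffs (8, 9).
Orbyt earns 12 sequentially versus 9 at the Nash outcome: better off.

better off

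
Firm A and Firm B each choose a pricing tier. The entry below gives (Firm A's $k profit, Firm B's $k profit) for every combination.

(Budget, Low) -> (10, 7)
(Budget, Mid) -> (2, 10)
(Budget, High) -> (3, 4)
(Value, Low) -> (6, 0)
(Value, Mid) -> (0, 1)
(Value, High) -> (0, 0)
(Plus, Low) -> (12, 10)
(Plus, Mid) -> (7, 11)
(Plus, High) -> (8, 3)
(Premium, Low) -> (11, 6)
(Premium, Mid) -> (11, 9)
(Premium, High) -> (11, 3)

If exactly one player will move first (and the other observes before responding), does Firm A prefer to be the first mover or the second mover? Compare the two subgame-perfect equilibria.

If Firm A leads: Firm B's best replies are Budget→Mid, Value→Mid, Plus→Mid, Premium→Mid; Firm A's induced payoffs 2, 0, 7, 11; outcome (Premium, Mid), payoffs (11, 9).
If Firm B leads: Firm A's best replies are Low→Plus, Mid→Premium, High→Premium; Firm B's induced payoffs 10, 9, 3; outcome (Plus, Low), payoffs (12, 10).
Firm A gets 11 moving first and 12 moving second, so Firm A prefers to move second.

second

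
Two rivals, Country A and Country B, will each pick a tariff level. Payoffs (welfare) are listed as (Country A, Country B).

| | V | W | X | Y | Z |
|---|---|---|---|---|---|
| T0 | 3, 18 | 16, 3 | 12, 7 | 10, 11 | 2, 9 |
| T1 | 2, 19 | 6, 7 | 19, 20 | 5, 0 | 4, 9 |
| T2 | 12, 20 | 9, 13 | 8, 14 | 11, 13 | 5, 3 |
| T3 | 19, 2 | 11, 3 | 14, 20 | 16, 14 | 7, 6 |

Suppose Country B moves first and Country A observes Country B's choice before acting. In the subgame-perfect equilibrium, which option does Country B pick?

X

Country A best-responds to each possible Country B move:
- V: Country A compares 3, 2, 12, 19 and picks T3; Country B would get 2.
- W: Country A compares 16, 6, 9, 11 and picks T0; Country B would get 3.
- X: Country A compares 12, 19, 8, 14 and picks T1; Country B would get 20.
- Y: Country A compares 10, 5, 11, 16 and picks T3; Country B would get 14.
- Z: Country A compares 2, 4, 5, 7 and picks T3; Country B would get 6.
Country B's induced payoffs are 2, 3, 20, 14, 6, so Country B commits to X. Subgame-perfect outcome: (T1, X) with payoffs (19, 20).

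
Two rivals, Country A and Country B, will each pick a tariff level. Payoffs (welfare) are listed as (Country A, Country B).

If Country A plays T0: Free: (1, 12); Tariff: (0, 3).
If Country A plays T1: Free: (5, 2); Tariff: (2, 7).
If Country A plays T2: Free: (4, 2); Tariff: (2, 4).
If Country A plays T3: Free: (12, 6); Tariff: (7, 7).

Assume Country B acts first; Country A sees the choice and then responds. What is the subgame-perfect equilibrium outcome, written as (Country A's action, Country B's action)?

Work backward from Country A's decision.
- Free: BR = T3, leader payoff 6.
- Tariff: BR = T3, leader payoff 7.
Country B's induced payoffs are 6, 7, so Country B commits to Tariff. Subgame-perfect outcome: (T3, Tariff) with payoffs (7, 7).

(T3, Tariff)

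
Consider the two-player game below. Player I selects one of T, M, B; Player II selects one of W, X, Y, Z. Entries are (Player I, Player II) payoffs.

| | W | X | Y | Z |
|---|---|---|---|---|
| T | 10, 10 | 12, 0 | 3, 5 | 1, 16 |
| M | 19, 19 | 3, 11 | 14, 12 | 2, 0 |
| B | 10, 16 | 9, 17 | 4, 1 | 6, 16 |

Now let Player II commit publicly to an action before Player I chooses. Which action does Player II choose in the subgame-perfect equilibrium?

W

Work backward from Player I's decision.
- W: BR = M, leader payoff 19.
- X: BR = T, leader payoff 0.
- Y: BR = M, leader payoff 12.
- Z: BR = B, leader payoff 16.
Player II's induced payoffs are 19, 0, 12, 16, so Player II commits to W. Subgame-perfect outcome: (M, W) with payoffs (19, 19).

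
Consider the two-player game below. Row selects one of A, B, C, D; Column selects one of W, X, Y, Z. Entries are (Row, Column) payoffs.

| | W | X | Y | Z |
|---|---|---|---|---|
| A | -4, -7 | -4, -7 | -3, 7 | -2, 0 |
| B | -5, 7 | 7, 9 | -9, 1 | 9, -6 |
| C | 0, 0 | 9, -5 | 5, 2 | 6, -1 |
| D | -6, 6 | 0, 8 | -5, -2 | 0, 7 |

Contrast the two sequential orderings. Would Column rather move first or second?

If Row leads: Column's best replies are A→Y, B→X, C→Y, D→X; Row's induced payoffs -3, 7, 5, 0; outcome (B, X), payoffs (7, 9).
If Column leads: Row's best replies are W→C, X→C, Y→C, Z→B; Column's induced payoffs 0, -5, 2, -6; outcome (C, Y), payoffs (5, 2).
Column gets 2 moving first and 9 moving second, so Column prefers to move second.

second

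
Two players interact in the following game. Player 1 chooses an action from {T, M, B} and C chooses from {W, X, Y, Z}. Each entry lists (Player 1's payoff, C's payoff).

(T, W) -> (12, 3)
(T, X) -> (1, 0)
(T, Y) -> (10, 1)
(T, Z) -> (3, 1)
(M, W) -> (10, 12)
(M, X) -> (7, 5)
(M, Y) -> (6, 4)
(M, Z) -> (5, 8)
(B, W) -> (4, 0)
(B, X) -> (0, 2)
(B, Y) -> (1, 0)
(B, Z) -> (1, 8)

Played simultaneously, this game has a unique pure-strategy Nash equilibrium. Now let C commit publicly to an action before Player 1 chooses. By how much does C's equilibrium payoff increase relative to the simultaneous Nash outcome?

5

Work backward from Player 1's decision.
- W: BR = T, leader payoff 3.
- X: BR = M, leader payoff 5.
- Y: BR = T, leader payoff 1.
- Z: BR = M, leader payoff 8.
Among 3, 5, 1, 8, the best is 8 at Z. Subgame-perfect outcome: (M, Z) with payoffs (5, 8).
Now find the simultaneous Nash equilibrium.
Player 1's best replies: W→T; X→M; Y→T; Z→M.
C's best replies: T→W; M→W; B→Z.
The unique mutual best reply is (T, W), giving (12, 3).
C's commitment gain: 8 − 3 = 5.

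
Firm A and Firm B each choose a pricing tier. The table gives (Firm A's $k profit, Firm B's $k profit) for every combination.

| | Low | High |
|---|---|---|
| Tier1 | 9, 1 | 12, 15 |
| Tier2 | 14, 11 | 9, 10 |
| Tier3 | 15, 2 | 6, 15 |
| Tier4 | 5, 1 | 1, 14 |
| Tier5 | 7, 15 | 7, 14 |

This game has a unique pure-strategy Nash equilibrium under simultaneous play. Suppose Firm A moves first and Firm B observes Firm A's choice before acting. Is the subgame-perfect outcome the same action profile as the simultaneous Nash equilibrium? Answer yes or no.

Work backward from Firm B's decision.
- Tier1: BR = High, leader payoff 12.
- Tier2: BR = Low, leader payoff 14.
- Tier3: BR = High, leader payoff 6.
- Tier4: BR = High, leader payoff 1.
- Tier5: BR = Low, leader payoff 7.
Firm A's induced payoffs are 12, 14, 6, 1, 7, so Firm A commits to Tier2. Subgame-perfect outcome: (Tier2, Low) with payoffs (14, 11).
Under simultaneous play:
Firm A's best replies: Low→Tier3; High→Tier1.
Firm B's best replies: Tier1→High; Tier2→Low; Tier3→High; Tier4→High; Tier5→Low.
The unique mutual best reply is (Tier1, High), giving (12, 15).
Sequential outcome (Tier2, Low) differs from the Nash profile (Tier1, High).

no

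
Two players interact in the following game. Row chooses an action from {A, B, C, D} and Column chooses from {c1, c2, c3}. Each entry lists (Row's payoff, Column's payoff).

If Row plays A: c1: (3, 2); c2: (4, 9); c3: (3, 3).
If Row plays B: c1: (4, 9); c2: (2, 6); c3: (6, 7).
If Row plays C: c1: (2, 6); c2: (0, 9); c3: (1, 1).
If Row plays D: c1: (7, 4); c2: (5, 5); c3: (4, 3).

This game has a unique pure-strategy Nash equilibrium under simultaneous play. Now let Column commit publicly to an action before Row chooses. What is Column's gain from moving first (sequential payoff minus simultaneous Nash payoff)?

Backward induction with Column moving first.
- c1 → Row plays D (best of 3, 4, 2, 7); Column gets 4.
- c2 → Row plays D (best of 4, 2, 0, 5); Column gets 5.
- c3 → Row plays B (best of 3, 6, 1, 4); Column gets 7.
Among 4, 5, 7, the best is 7 at c3. Subgame-perfect outcome: (B, c3) with payoffs (6, 7).
Under simultaneous play:
Row's best replies: c1→D; c2→D; c3→B.
Column's best replies: A→c2; B→c1; C→c2; D→c2.
The unique mutual best reply is (D, c2), giving (5, 5).
Column's commitment gain: 7 − 5 = 2.

2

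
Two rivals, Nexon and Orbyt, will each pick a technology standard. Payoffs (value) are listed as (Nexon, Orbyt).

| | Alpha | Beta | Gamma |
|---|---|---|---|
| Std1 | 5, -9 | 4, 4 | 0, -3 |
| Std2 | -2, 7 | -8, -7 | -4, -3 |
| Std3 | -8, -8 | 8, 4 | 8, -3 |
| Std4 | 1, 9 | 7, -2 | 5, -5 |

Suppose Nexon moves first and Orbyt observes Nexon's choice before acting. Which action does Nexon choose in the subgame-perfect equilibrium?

Orbyt best-responds to each possible Nexon move:
- Std1: Orbyt compares -9, 4, -3 and picks Beta; Nexon would get 4.
- Std2: Orbyt compares 7, -7, -3 and picks Alpha; Nexon would get -2.
- Std3: Orbyt compares -8, 4, -3 and picks Beta; Nexon would get 8.
- Std4: Orbyt compares 9, -2, -5 and picks Alpha; Nexon would get 1.
Nexon's induced payoffs are 4, -2, 8, 1, so Nexon commits to Std3. Subgame-perfect outcome: (Std3, Beta) with payoffs (8, 4).

Std3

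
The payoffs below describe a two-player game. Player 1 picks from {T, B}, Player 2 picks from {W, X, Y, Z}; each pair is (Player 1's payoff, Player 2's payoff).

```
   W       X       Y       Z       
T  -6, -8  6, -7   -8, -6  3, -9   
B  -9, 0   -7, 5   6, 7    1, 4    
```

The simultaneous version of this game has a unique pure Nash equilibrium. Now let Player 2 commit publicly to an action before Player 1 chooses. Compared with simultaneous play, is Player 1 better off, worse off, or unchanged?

Backward induction with Player 2 moving first.
- W: BR = T, leader payoff -8.
- X: BR = T, leader payoff -7.
- Y: BR = B, leader payoff 7.
- Z: BR = T, leader payoff -9.
Among -8, -7, 7, -9, the best is 7 at Y. Subgame-perfect outcome: (B, Y) with payoffs (6, 7).
Now find the simultaneous Nash equilibrium.
Player 1's best replies: W→T; X→T; Y→B; Z→T.
Player 2's best replies: T→Y; B→Y.
The unique mutual best reply is (B, Y), giving (6, 7).
Player 1 earns 6 sequentially versus 6 at the Nash outcome: unchanged.

unchanged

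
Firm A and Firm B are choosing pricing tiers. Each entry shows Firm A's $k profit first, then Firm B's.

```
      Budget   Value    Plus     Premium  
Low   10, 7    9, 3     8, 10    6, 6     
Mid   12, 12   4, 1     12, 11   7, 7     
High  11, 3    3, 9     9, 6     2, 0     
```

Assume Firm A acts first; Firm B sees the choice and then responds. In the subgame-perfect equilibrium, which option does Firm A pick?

Firm B best-responds to each possible Firm A move:
- Low → Firm B plays Plus (best of 7, 3, 10, 6); Firm A gets 8.
- Mid → Firm B plays Budget (best of 12, 1, 11, 7); Firm A gets 12.
- High → Firm B plays Value (best of 3, 9, 6, 0); Firm A gets 3.
Maximizing over 8, 12, 3, Firm A chooses Mid. Subgame-perfect outcome: (Mid, Budget) with payoffs (12, 12).

Mid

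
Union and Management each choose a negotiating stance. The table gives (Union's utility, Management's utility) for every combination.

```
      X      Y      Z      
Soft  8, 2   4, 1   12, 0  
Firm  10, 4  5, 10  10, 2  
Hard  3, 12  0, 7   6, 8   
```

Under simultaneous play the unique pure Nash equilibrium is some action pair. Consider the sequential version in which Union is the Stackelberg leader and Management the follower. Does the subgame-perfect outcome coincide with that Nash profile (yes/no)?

Backward induction with Union moving first.
- Soft → Management plays X (best of 2, 1, 0); Union gets 8.
- Firm → Management plays Y (best of 4, 10, 2); Union gets 5.
- Hard → Management plays X (best of 12, 7, 8); Union gets 3.
Union's induced payoffs are 8, 5, 3, so Union commits to Soft. Subgame-perfect outcome: (Soft, X) with payoffs (8, 2).
Under simultaneous play:
Union's best replies: X→Firm; Y→Firm; Z→Soft.
Management's best replies: Soft→X; Firm→Y; Hard→X.
The unique mutual best reply is (Firm, Y), giving (5, 10).
Sequential outcome (Soft, X) differs from the Nash profile (Firm, Y).

no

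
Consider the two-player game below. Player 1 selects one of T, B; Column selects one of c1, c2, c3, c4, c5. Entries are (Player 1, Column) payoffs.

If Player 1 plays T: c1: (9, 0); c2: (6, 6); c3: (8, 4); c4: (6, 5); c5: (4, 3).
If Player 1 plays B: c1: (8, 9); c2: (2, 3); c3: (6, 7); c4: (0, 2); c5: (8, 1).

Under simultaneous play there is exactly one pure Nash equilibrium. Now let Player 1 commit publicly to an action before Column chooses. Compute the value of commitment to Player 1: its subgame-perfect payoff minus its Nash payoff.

Solve by backward induction (Player 1 leads).
- T: BR = c2, leader payoff 6.
- B: BR = c1, leader payoff 8.
Player 1's induced payoffs are 6, 8, so Player 1 commits to B. Subgame-perfect outcome: (B, c1) with payoffs (8, 9).
Under simultaneous play:
Player 1's best replies: c1→T; c2→T; c3→T; c4→T; c5→B.
Column's best replies: T→c2; B→c1.
The unique mutual best reply is (T, c2), giving (6, 6).
Player 1's commitment gain: 8 − 6 = 2.

2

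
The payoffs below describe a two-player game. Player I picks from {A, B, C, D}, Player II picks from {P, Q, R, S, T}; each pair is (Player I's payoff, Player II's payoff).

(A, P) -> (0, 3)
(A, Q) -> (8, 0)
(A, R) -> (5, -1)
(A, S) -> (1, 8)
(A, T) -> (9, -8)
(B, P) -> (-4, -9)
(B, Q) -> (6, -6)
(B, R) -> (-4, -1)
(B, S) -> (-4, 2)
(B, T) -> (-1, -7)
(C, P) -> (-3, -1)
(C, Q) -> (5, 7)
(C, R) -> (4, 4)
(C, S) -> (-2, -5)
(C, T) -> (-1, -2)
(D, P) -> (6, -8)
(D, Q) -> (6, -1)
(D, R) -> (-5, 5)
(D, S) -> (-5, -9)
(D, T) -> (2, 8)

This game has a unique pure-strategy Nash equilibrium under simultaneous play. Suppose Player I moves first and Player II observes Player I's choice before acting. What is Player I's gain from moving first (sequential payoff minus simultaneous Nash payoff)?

Solve by backward induction (Player I leads).
- A → Player II plays S (best of 3, 0, -1, 8, -8); Player I gets 1.
- B → Player II plays S (best of -9, -6, -1, 2, -7); Player I gets -4.
- C → Player II plays Q (best of -1, 7, 4, -5, -2); Player I gets 5.
- D → Player II plays T (best of -8, -1, 5, -9, 8); Player I gets 2.
Player I's induced payoffs are 1, -4, 5, 2, so Player I commits to C. Subgame-perfect outcome: (C, Q) with payoffs (5, 7).
Under simultaneous play:
Player I's best replies: P→D; Q→A; R→A; S→A; T→A.
Player II's best replies: A→S; B→S; C→Q; D→T.
Only (A, S) has each player best-responding; Nash payoffs (1, 8).
Player I's commitment gain: 5 − 1 = 4.

4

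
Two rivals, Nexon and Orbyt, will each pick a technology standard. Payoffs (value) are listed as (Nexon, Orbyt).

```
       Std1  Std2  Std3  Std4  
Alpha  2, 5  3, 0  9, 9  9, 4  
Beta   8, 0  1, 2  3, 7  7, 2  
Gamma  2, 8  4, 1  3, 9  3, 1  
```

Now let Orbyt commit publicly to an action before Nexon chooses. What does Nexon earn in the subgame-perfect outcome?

9

Nexon best-responds to each possible Orbyt move:
- Std1 → Nexon plays Beta (best of 2, 8, 2); Orbyt gets 0.
- Std2 → Nexon plays Gamma (best of 3, 1, 4); Orbyt gets 1.
- Std3 → Nexon plays Alpha (best of 9, 3, 3); Orbyt gets 9.
- Std4 → Nexon plays Alpha (best of 9, 7, 3); Orbyt gets 4.
Among 0, 1, 9, 4, the best is 9 at Std3. Subgame-perfect outcome: (Alpha, Std3) with payoffs (9, 9).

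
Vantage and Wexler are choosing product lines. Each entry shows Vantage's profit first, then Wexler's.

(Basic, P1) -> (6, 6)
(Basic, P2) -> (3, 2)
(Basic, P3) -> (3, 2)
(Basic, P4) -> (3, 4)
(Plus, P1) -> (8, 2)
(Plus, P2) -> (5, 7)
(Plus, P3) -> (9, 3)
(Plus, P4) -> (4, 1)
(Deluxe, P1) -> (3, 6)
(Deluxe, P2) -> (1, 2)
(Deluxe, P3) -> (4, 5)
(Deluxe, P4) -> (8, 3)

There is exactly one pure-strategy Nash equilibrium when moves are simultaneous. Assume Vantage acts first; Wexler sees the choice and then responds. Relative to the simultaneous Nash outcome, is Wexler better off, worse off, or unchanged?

Backward induction with Vantage moving first.
- Basic → Wexler plays P1 (best of 6, 2, 2, 4); Vantage gets 6.
- Plus → Wexler plays P2 (best of 2, 7, 3, 1); Vantage gets 5.
- Deluxe → Wexler plays P1 (best of 6, 2, 5, 3); Vantage gets 3.
Maximizing over 6, 5, 3, Vantage chooses Basic. Subgame-perfect outcome: (Basic, P1) with payoffs (6, 6).
Now find the simultaneous Nash equilibrium.
Vantage's best replies: P1→Plus; P2→Plus; P3→Plus; P4→Deluxe.
Wexler's best replies: Basic→P1; Plus→P2; Deluxe→P1.
The unique mutual best reply is (Plus, P2), giving (5, 7).
Wexler earns 6 sequentially versus 7 at the Nash outcome: worse off.

worse off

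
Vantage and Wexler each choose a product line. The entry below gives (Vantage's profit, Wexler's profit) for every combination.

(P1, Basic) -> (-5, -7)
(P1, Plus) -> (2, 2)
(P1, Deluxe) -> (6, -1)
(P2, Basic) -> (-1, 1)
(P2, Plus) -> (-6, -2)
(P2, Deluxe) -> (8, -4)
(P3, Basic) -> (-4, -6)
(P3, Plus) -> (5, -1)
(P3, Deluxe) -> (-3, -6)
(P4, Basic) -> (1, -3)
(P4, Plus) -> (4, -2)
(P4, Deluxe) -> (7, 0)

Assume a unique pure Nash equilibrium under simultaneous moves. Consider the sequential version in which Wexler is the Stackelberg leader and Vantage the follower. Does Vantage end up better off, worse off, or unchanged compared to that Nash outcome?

Backward induction with Wexler moving first.
- Basic: Vantage compares -5, -1, -4, 1 and picks P4; Wexler would get -3.
- Plus: Vantage compares 2, -6, 5, 4 and picks P3; Wexler would get -1.
- Deluxe: Vantage compares 6, 8, -3, 7 and picks P2; Wexler would get -4.
Maximizing over -3, -1, -4, Wexler chooses Plus. Subgame-perfect outcome: (P3, Plus) with payoffs (5, -1).
Under simultaneous play:
Vantage's best replies: Basic→P4; Plus→P3; Deluxe→P2.
Wexler's best replies: P1→Plus; P2→Basic; P3→Plus; P4→Deluxe.
Only (P3, Plus) has each player best-responding; Nash payoffs (5, -1).
Vantage earns 5 sequentially versus 5 at the Nash outcome: unchanged.

unchanged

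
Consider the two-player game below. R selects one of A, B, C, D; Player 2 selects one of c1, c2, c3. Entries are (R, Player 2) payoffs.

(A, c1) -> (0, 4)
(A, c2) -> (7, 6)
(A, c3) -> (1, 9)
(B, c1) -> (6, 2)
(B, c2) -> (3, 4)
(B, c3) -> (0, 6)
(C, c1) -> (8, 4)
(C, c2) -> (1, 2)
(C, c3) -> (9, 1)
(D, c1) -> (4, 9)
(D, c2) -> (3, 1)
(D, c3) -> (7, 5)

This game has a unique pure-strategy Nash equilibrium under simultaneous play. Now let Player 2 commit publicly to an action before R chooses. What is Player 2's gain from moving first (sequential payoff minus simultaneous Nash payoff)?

Work backward from R's decision.
- c1: BR = C, leader payoff 4.
- c2: BR = A, leader payoff 6.
- c3: BR = C, leader payoff 1.
Player 2's induced payoffs are 4, 6, 1, so Player 2 commits to c2. Subgame-perfect outcome: (A, c2) with payoffs (7, 6).
Now find the simultaneous Nash equilibrium.
R's best replies: c1→C; c2→A; c3→C.
Player 2's best replies: A→c3; B→c3; C→c1; D→c1.
The unique mutual best reply is (C, c1), giving (8, 4).
Player 2's commitment gain: 6 − 4 = 2.

2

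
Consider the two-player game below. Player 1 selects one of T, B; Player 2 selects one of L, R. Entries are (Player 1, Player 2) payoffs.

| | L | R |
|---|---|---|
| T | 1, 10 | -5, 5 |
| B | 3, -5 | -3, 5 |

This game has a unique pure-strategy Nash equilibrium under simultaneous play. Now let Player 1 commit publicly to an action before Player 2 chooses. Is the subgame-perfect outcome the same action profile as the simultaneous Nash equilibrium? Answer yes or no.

Backward induction with Player 1 moving first.
- T → Player 2 plays L (best of 10, 5); Player 1 gets 1.
- B → Player 2 plays R (best of -5, 5); Player 1 gets -3.
Player 1's induced payoffs are 1, -3, so Player 1 commits to T. Subgame-perfect outcome: (T, L) with payoffs (1, 10).
For the simultaneous game, intersect best replies.
Player 1's best replies: L→B; R→B.
Player 2's best replies: T→L; B→R.
Only (B, R) has each player best-responding; Nash payoffs (-3, 5).
Sequential outcome (T, L) differs from the Nash profile (B, R).

no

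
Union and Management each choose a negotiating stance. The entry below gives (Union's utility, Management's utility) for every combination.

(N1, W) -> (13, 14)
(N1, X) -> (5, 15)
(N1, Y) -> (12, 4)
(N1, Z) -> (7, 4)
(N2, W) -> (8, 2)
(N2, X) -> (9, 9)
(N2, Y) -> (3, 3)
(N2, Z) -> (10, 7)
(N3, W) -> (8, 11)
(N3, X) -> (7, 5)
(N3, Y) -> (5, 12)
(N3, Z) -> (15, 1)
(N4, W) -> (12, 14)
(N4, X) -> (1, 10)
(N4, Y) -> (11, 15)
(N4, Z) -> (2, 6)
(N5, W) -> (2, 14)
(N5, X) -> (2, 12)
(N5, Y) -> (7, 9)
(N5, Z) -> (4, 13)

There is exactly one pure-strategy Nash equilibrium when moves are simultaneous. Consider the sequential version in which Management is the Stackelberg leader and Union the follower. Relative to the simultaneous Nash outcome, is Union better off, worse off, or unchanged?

better off

Union best-responds to each possible Management move:
- W: BR = N1, leader payoff 14.
- X: BR = N2, leader payoff 9.
- Y: BR = N1, leader payoff 4.
- Z: BR = N3, leader payoff 1.
Management's induced payoffs are 14, 9, 4, 1, so Management commits to W. Subgame-perfect outcome: (N1, W) with payoffs (13, 14).
Now find the simultaneous Nash equilibrium.
Union's best replies: W→N1; X→N2; Y→N1; Z→N3.
Management's best replies: N1→X; N2→X; N3→Y; N4→Y; N5→W.
Only (N2, X) has each player best-responding; Nash payoffs (9, 9).
Union earns 13 sequentially versus 9 at the Nash outcome: better off.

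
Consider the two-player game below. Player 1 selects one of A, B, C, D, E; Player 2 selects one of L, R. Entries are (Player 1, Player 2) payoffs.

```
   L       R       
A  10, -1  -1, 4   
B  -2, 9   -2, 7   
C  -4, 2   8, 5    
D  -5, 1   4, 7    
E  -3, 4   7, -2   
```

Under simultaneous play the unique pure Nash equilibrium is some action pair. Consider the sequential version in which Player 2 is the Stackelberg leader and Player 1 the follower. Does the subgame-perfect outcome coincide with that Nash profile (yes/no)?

Work backward from Player 1's decision.
- L: BR = A, leader payoff -1.
- R: BR = C, leader payoff 5.
Maximizing over -1, 5, Player 2 chooses R. Subgame-perfect outcome: (C, R) with payoffs (8, 5).
Under simultaneous play:
Player 1's best replies: L→A; R→C.
Player 2's best replies: A→R; B→L; C→R; D→R; E→L.
The unique mutual best reply is (C, R), giving (8, 5).
Sequential outcome (C, R) coincides with the Nash profile (C, R).

yes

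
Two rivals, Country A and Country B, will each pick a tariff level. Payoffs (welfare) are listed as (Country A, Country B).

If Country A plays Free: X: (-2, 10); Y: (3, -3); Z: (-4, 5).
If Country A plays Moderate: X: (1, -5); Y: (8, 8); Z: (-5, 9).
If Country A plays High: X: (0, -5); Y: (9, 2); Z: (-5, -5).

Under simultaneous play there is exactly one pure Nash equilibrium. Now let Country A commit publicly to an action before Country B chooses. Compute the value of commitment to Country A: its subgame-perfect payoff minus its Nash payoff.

Solve by backward induction (Country A leads).
- Free: BR = X, leader payoff -2.
- Moderate: BR = Z, leader payoff -5.
- High: BR = Y, leader payoff 9.
Country A's induced payoffs are -2, -5, 9, so Country A commits to High. Subgame-perfect outcome: (High, Y) with payoffs (9, 2).
Now find the simultaneous Nash equilibrium.
Country A's best replies: X→Moderate; Y→High; Z→Free.
Country B's best replies: Free→X; Moderate→Z; High→Y.
Only (High, Y) has each player best-responding; Nash payoffs (9, 2).
Country A's commitment gain: 9 − 9 = 0.

0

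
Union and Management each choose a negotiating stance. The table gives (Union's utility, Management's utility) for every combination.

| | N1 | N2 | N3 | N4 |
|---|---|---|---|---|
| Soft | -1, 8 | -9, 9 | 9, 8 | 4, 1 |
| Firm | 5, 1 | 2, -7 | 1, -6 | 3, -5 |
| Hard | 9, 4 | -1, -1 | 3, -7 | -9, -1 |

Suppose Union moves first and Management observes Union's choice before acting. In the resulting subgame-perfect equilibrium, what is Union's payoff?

9

Management best-responds to each possible Union move:
- Soft: Management compares 8, 9, 8, 1 and picks N2; Union would get -9.
- Firm: Management compares 1, -7, -6, -5 and picks N1; Union would get 5.
- Hard: Management compares 4, -1, -7, -1 and picks N1; Union would get 9.
Among -9, 5, 9, the best is 9 at Hard. Subgame-perfect outcome: (Hard, N1) with payoffs (9, 4).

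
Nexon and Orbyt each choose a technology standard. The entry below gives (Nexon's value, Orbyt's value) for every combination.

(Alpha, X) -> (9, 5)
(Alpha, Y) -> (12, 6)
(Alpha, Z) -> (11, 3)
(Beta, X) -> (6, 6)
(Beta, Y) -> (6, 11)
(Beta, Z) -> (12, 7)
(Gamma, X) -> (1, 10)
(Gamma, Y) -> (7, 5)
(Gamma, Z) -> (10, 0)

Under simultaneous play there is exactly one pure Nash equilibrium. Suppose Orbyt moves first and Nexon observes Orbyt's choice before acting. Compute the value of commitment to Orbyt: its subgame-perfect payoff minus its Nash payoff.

1

Work backward from Nexon's decision.
- X: BR = Alpha, leader payoff 5.
- Y: BR = Alpha, leader payoff 6.
- Z: BR = Beta, leader payoff 7.
Orbyt's induced payoffs are 5, 6, 7, so Orbyt commits to Z. Subgame-perfect outcome: (Beta, Z) with payoffs (12, 7).
Now find the simultaneous Nash equilibrium.
Nexon's best replies: X→Alpha; Y→Alpha; Z→Beta.
Orbyt's best replies: Alpha→Y; Beta→Y; Gamma→X.
The unique mutual best reply is (Alpha, Y), giving (12, 6).
Orbyt's commitment gain: 7 − 6 = 1.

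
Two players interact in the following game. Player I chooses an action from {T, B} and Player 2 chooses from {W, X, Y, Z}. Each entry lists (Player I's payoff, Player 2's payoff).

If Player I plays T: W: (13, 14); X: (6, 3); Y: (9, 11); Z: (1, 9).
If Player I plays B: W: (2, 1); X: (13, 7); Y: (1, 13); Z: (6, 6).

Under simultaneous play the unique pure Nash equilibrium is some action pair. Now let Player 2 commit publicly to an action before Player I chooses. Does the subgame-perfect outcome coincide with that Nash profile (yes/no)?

Player I best-responds to each possible Player 2 move:
- W: BR = T, leader payoff 14.
- X: BR = B, leader payoff 7.
- Y: BR = T, leader payoff 11.
- Z: BR = B, leader payoff 6.
Maximizing over 14, 7, 11, 6, Player 2 chooses W. Subgame-perfect outcome: (T, W) with payoffs (13, 14).
Now find the simultaneous Nash equilibrium.
Player I's best replies: W→T; X→B; Y→T; Z→B.
Player 2's best replies: T→W; B→Y.
The unique mutual best reply is (T, W), giving (13, 14).
Sequential outcome (T, W) coincides with the Nash profile (T, W).

yes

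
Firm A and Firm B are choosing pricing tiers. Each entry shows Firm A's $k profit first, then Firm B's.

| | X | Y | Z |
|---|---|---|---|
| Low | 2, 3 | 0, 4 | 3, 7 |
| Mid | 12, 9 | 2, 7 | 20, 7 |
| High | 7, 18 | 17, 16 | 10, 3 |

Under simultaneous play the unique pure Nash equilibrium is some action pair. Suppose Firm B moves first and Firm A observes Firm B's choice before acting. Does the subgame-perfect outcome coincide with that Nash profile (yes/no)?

Backward induction with Firm B moving first.
- X: Firm A compares 2, 12, 7 and picks Mid; Firm B would get 9.
- Y: Firm A compares 0, 2, 17 and picks High; Firm B would get 16.
- Z: Firm A compares 3, 20, 10 and picks Mid; Firm B would get 7.
Firm B's induced payoffs are 9, 16, 7, so Firm B commits to Y. Subgame-perfect outcome: (High, Y) with payoffs (17, 16).
Now find the simultaneous Nash equilibrium.
Firm A's best replies: X→Mid; Y→High; Z→Mid.
Firm B's best replies: Low→Z; Mid→X; High→X.
Only (Mid, X) has each player best-responding; Nash payoffs (12, 9).
Sequential outcome (High, Y) differs from the Nash profile (Mid, X).

no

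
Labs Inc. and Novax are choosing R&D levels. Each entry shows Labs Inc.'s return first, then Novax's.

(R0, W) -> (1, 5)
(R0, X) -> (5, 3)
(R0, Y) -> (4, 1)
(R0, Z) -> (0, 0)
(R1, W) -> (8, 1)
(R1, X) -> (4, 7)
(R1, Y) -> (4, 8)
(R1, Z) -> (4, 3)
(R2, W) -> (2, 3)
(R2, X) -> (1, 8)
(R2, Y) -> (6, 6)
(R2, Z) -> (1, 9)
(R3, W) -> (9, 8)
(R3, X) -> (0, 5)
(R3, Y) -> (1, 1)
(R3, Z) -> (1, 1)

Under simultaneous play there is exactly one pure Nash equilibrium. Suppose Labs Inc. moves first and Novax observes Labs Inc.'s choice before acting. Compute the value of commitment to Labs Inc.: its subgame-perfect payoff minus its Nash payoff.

0

Work backward from Novax's decision.
- R0 → Novax plays W (best of 5, 3, 1, 0); Labs Inc. gets 1.
- R1 → Novax plays Y (best of 1, 7, 8, 3); Labs Inc. gets 4.
- R2 → Novax plays Z (best of 3, 8, 6, 9); Labs Inc. gets 1.
- R3 → Novax plays W (best of 8, 5, 1, 1); Labs Inc. gets 9.
Among 1, 4, 1, 9, the best is 9 at R3. Subgame-perfect outcome: (R3, W) with payoffs (9, 8).
For the simultaneous game, intersect best replies.
Labs Inc.'s best replies: W→R3; X→R0; Y→R2; Z→R1.
Novax's best replies: R0→W; R1→Y; R2→Z; R3→W.
Only (R3, W) has each player best-responding; Nash payoffs (9, 8).
Labs Inc.'s commitment gain: 9 − 9 = 0.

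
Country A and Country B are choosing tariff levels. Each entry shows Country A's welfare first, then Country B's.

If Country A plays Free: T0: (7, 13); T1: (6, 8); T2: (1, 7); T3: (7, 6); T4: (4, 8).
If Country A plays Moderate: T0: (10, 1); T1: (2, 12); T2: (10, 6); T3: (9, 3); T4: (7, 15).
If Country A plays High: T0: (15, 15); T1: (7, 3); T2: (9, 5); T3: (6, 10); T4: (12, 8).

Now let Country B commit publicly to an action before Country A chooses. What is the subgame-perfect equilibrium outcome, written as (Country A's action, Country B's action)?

(High, T0)

Solve by backward induction (Country B leads).
- T0 → Country A plays High (best of 7, 10, 15); Country B gets 15.
- T1 → Country A plays High (best of 6, 2, 7); Country B gets 3.
- T2 → Country A plays Moderate (best of 1, 10, 9); Country B gets 6.
- T3 → Country A plays Moderate (best of 7, 9, 6); Country B gets 3.
- T4 → Country A plays High (best of 4, 7, 12); Country B gets 8.
Country B's induced payoffs are 15, 3, 6, 3, 8, so Country B commits to T0. Subgame-perfect outcome: (High, T0) with payoffs (15, 15).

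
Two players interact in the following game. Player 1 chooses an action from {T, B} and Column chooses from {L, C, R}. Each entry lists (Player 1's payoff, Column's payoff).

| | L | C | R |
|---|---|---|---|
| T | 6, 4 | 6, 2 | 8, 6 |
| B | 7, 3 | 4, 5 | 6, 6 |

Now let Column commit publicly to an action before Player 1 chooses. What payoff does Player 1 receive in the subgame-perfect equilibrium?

8

Player 1 best-responds to each possible Column move:
- L: BR = B, leader payoff 3.
- C: BR = T, leader payoff 2.
- R: BR = T, leader payoff 6.
Maximizing over 3, 2, 6, Column chooses R. Subgame-perfect outcome: (T, R) with payoffs (8, 6).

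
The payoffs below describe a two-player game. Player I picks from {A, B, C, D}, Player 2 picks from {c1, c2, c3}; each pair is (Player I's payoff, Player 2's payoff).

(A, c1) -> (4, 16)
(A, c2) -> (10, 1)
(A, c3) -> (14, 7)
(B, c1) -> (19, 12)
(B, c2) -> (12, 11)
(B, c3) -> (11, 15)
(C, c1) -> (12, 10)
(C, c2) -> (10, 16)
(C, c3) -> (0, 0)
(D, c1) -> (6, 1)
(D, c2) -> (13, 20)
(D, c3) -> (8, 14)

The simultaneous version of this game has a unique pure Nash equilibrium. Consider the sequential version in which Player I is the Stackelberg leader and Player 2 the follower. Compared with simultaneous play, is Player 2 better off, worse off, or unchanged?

Player 2 best-responds to each possible Player I move:
- A → Player 2 plays c1 (best of 16, 1, 7); Player I gets 4.
- B → Player 2 plays c3 (best of 12, 11, 15); Player I gets 11.
- C → Player 2 plays c2 (best of 10, 16, 0); Player I gets 10.
- D → Player 2 plays c2 (best of 1, 20, 14); Player I gets 13.
Maximizing over 4, 11, 10, 13, Player I chooses D. Subgame-perfect outcome: (D, c2) with payoffs (13, 20).
Now find the simultaneous Nash equilibrium.
Player I's best replies: c1→B; c2→D; c3→A.
Player 2's best replies: A→c1; B→c3; C→c2; D→c2.
Only (D, c2) has each player best-responding; Nash payoffs (13, 20).
Player 2 earns 20 sequentially versus 20 at the Nash outcome: unchanged.

unchanged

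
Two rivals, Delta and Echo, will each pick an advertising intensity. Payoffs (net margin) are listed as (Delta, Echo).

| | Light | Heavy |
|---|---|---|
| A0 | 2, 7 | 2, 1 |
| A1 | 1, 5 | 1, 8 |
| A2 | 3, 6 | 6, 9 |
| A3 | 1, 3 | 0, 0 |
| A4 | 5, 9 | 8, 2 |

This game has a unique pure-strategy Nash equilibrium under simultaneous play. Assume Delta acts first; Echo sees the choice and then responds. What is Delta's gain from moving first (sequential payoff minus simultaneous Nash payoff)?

Echo best-responds to each possible Delta move:
- A0: Echo compares 7, 1 and picks Light; Delta would get 2.
- A1: Echo compares 5, 8 and picks Heavy; Delta would get 1.
- A2: Echo compares 6, 9 and picks Heavy; Delta would get 6.
- A3: Echo compares 3, 0 and picks Light; Delta would get 1.
- A4: Echo compares 9, 2 and picks Light; Delta would get 5.
Maximizing over 2, 1, 6, 1, 5, Delta chooses A2. Subgame-perfect outcome: (A2, Heavy) with payoffs (6, 9).
Now find the simultaneous Nash equilibrium.
Delta's best replies: Light→A4; Heavy→A4.
Echo's best replies: A0→Light; A1→Heavy; A2→Heavy; A3→Light; A4→Light.
The unique mutual best reply is (A4, Light), giving (5, 9).
Delta's commitment gain: 6 − 5 = 1.

1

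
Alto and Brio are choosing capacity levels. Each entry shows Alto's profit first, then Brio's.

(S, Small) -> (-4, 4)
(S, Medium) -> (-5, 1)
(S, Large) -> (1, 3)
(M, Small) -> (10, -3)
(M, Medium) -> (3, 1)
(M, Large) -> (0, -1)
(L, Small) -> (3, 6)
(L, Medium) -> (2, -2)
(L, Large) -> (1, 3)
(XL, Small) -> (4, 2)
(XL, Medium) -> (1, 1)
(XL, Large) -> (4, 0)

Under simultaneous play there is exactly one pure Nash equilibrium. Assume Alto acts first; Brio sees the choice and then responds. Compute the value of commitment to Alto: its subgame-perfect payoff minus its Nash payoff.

1

Work backward from Brio's decision.
- S: Brio compares 4, 1, 3 and picks Small; Alto would get -4.
- M: Brio compares -3, 1, -1 and picks Medium; Alto would get 3.
- L: Brio compares 6, -2, 3 and picks Small; Alto would get 3.
- XL: Brio compares 2, 1, 0 and picks Small; Alto would get 4.
Maximizing over -4, 3, 3, 4, Alto chooses XL. Subgame-perfect outcome: (XL, Small) with payoffs (4, 2).
Now find the simultaneous Nash equilibrium.
Alto's best replies: Small→M; Medium→M; Large→XL.
Brio's best replies: S→Small; M→Medium; L→Small; XL→Small.
Only (M, Medium) has each player best-responding; Nash payoffs (3, 1).
Alto's commitment gain: 4 − 3 = 1.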